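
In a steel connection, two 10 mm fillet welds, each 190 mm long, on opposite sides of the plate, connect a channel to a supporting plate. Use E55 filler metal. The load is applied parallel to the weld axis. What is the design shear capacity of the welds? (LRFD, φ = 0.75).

E55XX → F_EXX = 550 MPa.
Effective throat t_e = 0.707 × 10 = 7.07 mm.
Total length L = 380 mm; A_we = 7.07 × 380 = 2687 mm².
F_nw = 0.6 F_EXX = 0.6 × 550 = 330 MPa.
φR_n = 0.75 × 330 × 2687 × 10⁻³ = 664.9 kN.

φR_n ≈ 665 kN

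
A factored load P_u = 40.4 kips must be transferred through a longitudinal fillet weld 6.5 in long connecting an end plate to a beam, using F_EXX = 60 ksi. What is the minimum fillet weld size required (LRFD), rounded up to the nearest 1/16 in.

w = 3/8 in

Total weld length L = 6.5 in.
Required throat t_e = P_u / (φ × 0.6 F_EXX × L) = 40.4 / (0.75 × 0.6 × 60 × 6.5) = 0.2302 in.
Required leg w = t_e / 0.707 = 0.3256 in → use 3/8 in.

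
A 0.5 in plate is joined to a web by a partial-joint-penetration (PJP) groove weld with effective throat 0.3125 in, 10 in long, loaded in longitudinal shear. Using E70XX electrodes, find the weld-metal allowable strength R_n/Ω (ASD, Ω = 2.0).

R_n/Ω ≈ 65.6 kips

E70XX → F_EXX = 70 ksi.
Effective throat (given) t_e = 0.3125 in.
A_we = 0.3125 × 10 = 3.125 in².
F_nw = 0.6 F_EXX = 42 ksi.
R_n/Ω = (42 × 3.125) / 2.0 = 65.62 kips.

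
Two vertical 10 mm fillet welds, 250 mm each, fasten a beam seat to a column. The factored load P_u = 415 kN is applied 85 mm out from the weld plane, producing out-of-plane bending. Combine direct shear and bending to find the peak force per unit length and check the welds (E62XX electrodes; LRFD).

f_max ≈ 1890 N/mm; adequate

E62XX → F_EXX = 620 MPa.
L_w = 2 × 250 = 500 mm; section modulus (unit throat) S = 2 × L²/6 = 20830 mm².
Direct shear f_v = P/L_w = 415×10³/500 = 830 N/mm.
Moment M = P × e = 415×10³ × 85 = 35275000 N·mm; bending f_b = M/S = 1693 N/mm.
f_max = √(f_v² + f_b²) = √(830² + 1693²) = 1886 N/mm.
φr_n = 0.75 × 0.6 × 620 × (0.707 × 10) = 1973 N/mm → adequate.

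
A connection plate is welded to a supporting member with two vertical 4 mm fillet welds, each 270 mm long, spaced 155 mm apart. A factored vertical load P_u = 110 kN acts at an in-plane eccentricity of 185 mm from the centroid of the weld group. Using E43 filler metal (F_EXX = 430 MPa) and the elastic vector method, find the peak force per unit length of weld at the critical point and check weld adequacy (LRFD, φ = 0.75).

Total weld length L_w = 540 mm. Treat welds as unit-width lines.
Polar moment about centroid: J = 2[d³/12 + d(b/2)²] = 2[270³/12 + 270×77.5²] = 6524000 mm³.
Direct shear f_v = P/L_w = 110×10³ / 540 = 203.7 N/mm (vertical).
Torsion M = P·e = 110×10³ × 185 = 20350000 N·mm.
Critical point at (x, y) = (77.5, 135) from centroid. f_tx = M·y/J = 421.1 N/mm; f_ty = M·x/J = 241.7 N/mm.
Resultant f_max = √[f_tx² + (f_v + f_ty)²] = √[421.1² + (203.7 + 241.7)²] = 613 N/mm.
Capacity per unit length: φr_n = 0.75 × 0.6 × 430 × (0.707 × 4) = 547.2 N/mm.
613 > 547.2 → NOT adequate.

f_max ≈ 613 N/mm; NOT adequate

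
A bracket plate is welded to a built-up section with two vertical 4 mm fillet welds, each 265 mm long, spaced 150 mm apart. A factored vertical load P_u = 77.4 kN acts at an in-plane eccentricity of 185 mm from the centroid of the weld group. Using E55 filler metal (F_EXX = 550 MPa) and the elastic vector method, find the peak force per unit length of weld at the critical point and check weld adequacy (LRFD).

f_max ≈ 449 N/mm; adequate

Total weld length L_w = 530 mm. Treat welds as unit-width lines.
Polar moment about centroid: J = 2[d³/12 + d(b/2)²] = 2[265³/12 + 265×75²] = 6083000 mm³.
Direct shear f_v = P/L_w = 77.4×10³ / 530 = 146 N/mm (vertical).
Torsion M = P·e = 77.4×10³ × 185 = 14319000 N·mm.
Critical point at (x, y) = (75, 132.5) from centroid. f_tx = M·y/J = 311.9 N/mm; f_ty = M·x/J = 176.5 N/mm.
Resultant f_max = √[f_tx² + (f_v + f_ty)²] = √[311.9² + (146 + 176.5)²] = 448.7 N/mm.
Capacity per unit length: φr_n = 0.75 × 0.6 × 550 × (0.707 × 4) = 699.9 N/mm.
448.7 ≤ 699.9 → adequate.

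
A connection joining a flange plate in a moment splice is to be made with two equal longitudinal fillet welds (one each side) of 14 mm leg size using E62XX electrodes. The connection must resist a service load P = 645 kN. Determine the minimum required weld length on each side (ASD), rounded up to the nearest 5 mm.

E62XX → F_EXX = 620 MPa.
Throat t_e = 0.707 × 14 = 9.898 mm.
r_n/Ω = (0.6 × 620 × 9.898) / 2.0 = 1841 N/mm = 1.841 kN/mm.
L_req = P / (r_n/Ω) = 645 / 1.841 = 350.3 mm total.
Per side: 350.3 / 2 = 175.2 mm.
Round up → use L = 180 mm on each side.

L = 180 mm on each side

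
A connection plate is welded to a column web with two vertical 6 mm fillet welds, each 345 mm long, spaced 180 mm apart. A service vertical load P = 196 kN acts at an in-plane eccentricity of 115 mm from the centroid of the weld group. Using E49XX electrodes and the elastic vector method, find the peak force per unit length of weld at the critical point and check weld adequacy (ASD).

f_max ≈ 546 N/mm; adequate

E49XX → F_EXX = 490 MPa.
Total weld length L_w = 690 mm. Treat welds as unit-width lines.
Polar moment about centroid: J = 2[d³/12 + d(b/2)²] = 2[345³/12 + 345×90²] = 12430000 mm³.
Direct shear f_v = P/L_w = 196×10³ / 690 = 284.1 N/mm (vertical).
Torsion M = P·e = 196×10³ × 115 = 22540000 N·mm.
Critical point at (x, y) = (90, 172.5) from centroid. f_tx = M·y/J = 312.7 N/mm; f_ty = M·x/J = 163.2 N/mm.
Resultant f_max = √[f_tx² + (f_v + f_ty)²] = √[312.7² + (284.1 + 163.2)²] = 545.7 N/mm.
Capacity per unit length: r_n/Ω = (1/2.0) × 0.6 × 490 × (0.707 × 6) = 623.6 N/mm.
545.7 ≤ 623.6 → adequate.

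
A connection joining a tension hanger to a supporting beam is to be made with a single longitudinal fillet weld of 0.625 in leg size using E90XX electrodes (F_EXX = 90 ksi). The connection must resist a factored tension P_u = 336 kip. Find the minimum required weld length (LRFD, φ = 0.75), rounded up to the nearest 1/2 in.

L = 19 in

Throat t_e = 0.707 × 0.625 = 0.4419 in.
φr_n = 0.75 × 0.6 × 90 × 0.4419 = 17.9 kip/in.
L_req = P_u / φr_n = 336 / 17.9 = 18.78 in total.
Round up → use L = 19 in.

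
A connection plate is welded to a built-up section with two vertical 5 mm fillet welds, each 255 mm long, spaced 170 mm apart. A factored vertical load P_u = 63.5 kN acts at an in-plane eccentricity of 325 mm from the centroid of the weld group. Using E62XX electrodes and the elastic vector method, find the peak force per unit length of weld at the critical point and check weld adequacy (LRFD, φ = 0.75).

f_max ≈ 569 N/mm; adequate

E62XX → F_EXX = 620 MPa.
Total weld length L_w = 510 mm. Treat welds as unit-width lines.
Polar moment about centroid: J = 2[d³/12 + d(b/2)²] = 2[255³/12 + 255×85²] = 6448000 mm³.
Direct shear f_v = P/L_w = 63.5×10³ / 510 = 124.5 N/mm (vertical).
Torsion M = P·e = 63.5×10³ × 325 = 20638000 N·mm.
Critical point at (x, y) = (85, 127.5) from centroid. f_tx = M·y/J = 408.1 N/mm; f_ty = M·x/J = 272 N/mm.
Resultant f_max = √[f_tx² + (f_v + f_ty)²] = √[408.1² + (124.5 + 272)²] = 569 N/mm.
Capacity per unit length: φr_n = 0.75 × 0.6 × 620 × (0.707 × 5) = 986.3 N/mm.
569 ≤ 986.3 → adequate.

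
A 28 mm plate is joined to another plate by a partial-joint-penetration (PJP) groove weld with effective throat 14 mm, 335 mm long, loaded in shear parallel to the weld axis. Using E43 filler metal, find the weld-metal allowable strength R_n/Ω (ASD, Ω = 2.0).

E43XX → F_EXX = 430 MPa.
Effective throat (given) t_e = 14 mm.
A_we = 14 × 335 = 4690 mm².
F_nw = 0.6 F_EXX = 258 MPa.
R_n/Ω = (258 × 4690) / 2.0 × 10⁻³ = 605 kN.

R_n/Ω ≈ 605 kN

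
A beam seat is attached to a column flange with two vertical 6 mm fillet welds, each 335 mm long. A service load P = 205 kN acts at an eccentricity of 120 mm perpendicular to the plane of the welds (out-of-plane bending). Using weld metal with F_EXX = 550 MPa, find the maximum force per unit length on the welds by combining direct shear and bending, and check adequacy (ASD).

f_max ≈ 725 N/mm; NOT adequate

L_w = 2 × 335 = 670 mm; section modulus (unit throat) S = 2 × L²/6 = 37410 mm².
Direct shear f_v = P/L_w = 205×10³/670 = 306 N/mm.
Moment M = P × e = 205×10³ × 120 = 24600000 N·mm; bending f_b = M/S = 657.6 N/mm.
f_max = √(f_v² + f_b²) = √(306² + 657.6²) = 725.3 N/mm.
r_n/Ω = (1/2.0) × 0.6 × 550 × (0.707 × 6) = 699.9 N/mm → NOT adequate.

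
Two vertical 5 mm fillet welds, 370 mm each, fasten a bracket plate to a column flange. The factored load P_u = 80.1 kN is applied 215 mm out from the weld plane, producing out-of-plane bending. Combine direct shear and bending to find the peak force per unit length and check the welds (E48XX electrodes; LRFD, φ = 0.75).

E48XX → F_EXX = 480 MPa.
L_w = 2 × 370 = 740 mm; section modulus (unit throat) S = 2 × L²/6 = 45630 mm².
Direct shear f_v = P/L_w = 80.1×10³/740 = 108.2 N/mm.
Moment M = P × e = 80.1×10³ × 215 = 17222000 N·mm; bending f_b = M/S = 377.4 N/mm.
f_max = √(f_v² + f_b²) = √(108.2² + 377.4²) = 392.6 N/mm.
φr_n = 0.75 × 0.6 × 480 × (0.707 × 5) = 763.6 N/mm → adequate.

f_max ≈ 393 N/mm; adequate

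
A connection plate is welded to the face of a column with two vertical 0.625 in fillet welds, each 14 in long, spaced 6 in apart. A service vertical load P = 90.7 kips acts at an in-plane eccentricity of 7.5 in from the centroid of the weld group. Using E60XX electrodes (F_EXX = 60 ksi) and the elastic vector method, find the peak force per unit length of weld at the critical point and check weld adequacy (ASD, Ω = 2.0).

Total weld length L_w = 28 in. Treat welds as unit-width lines.
Polar moment about centroid: J = 2[d³/12 + d(b/2)²] = 2[14³/12 + 14×3²] = 709.3 in³.
Direct shear f_v = P/L_w = 90.7 / 28 = 3.239 kip/in (vertical).
Torsion M = P·e = 90.7 × 7.5 = 680.25 kip·in.
Critical point at (x, y) = (3, 7) from centroid. f_tx = M·y/J = 6.713 kip/in; f_ty = M·x/J = 2.877 kip/in.
Resultant f_max = √[f_tx² + (f_v + f_ty)²] = √[6.713² + (3.239 + 2.877)²] = 9.081 kip/in.
Capacity per unit length: r_n/Ω = (1/2.0) × 0.6 × 60 × (0.707 × 0.625) = 7.954 kip/in.
9.081 > 7.954 → NOT adequate.

f_max ≈ 9.08 kip/in; NOT adequate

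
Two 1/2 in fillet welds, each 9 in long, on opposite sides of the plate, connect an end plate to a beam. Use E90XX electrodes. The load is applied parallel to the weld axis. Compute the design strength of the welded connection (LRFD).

φR_n ≈ 258 kip

E90XX → F_EXX = 90 ksi.
Effective throat t_e = 0.707 × 0.5 = 0.3535 in.
Total length L = 18 in; A_we = 0.3535 × 18 = 6.363 in².
F_nw = 0.6 F_EXX = 0.6 × 90 = 54 ksi.
φR_n = 0.75 × 54 × 6.363 = 257.7 kip.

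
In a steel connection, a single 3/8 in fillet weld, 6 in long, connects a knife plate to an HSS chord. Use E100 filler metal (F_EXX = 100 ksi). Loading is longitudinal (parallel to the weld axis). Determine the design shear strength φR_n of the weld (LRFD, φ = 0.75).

φR_n ≈ 71.6 kip

Effective throat t_e = 0.707 × 0.375 = 0.2651 in.
Total length L = 6 in; A_we = 0.2651 × 6 = 1.591 in².
F_nw = 0.6 F_EXX = 0.6 × 100 = 60 ksi.
φR_n = 0.75 × 60 × 1.591 = 71.58 kip.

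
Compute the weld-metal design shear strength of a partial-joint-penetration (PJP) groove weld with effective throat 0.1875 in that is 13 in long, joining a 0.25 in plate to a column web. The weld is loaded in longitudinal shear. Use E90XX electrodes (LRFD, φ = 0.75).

E90XX → F_EXX = 90 ksi.
Effective throat (given) t_e = 0.1875 in.
A_we = 0.1875 × 13 = 2.438 in².
F_nw = 0.6 F_EXX = 54 ksi.
φR_n = 0.75 × 54 × 2.438 = 98.72 kip.

φR_n ≈ 98.7 kip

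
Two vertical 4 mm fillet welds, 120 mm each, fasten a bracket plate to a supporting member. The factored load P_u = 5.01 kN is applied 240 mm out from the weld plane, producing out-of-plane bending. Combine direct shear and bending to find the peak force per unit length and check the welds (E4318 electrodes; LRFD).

E43XX → F_EXX = 430 MPa.
L_w = 2 × 120 = 240 mm; section modulus (unit throat) S = 2 × L²/6 = 4800 mm².
Direct shear f_v = P/L_w = 5.01×10³/240 = 20.88 N/mm.
Moment M = P × e = 5.01×10³ × 240 = 1202400 N·mm; bending f_b = M/S = 250.5 N/mm.
f_max = √(f_v² + f_b²) = √(20.88² + 250.5²) = 251.4 N/mm.
φr_n = 0.75 × 0.6 × 430 × (0.707 × 4) = 547.2 N/mm → adequate.

f_max ≈ 251 N/mm; adequate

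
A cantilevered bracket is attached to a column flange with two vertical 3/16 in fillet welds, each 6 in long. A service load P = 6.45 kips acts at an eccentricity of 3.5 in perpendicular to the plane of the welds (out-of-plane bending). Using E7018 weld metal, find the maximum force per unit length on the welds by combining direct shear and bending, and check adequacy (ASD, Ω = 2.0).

f_max ≈ 1.96 kip/in; adequate

E70XX → F_EXX = 70 ksi.
L_w = 2 × 6 = 12 in; section modulus (unit throat) S = 2 × L²/6 = 12 in².
Direct shear f_v = P/L_w = 6.45/12 = 0.5375 kip/in.
Moment M = P × e = 6.45 × 3.5 = 22.575 kip·in; bending f_b = M/S = 1.881 kip/in.
f_max = √(f_v² + f_b²) = √(0.5375² + 1.881²) = 1.957 kip/in.
r_n/Ω = (1/2.0) × 0.6 × 70 × (0.707 × 0.1875) = 2.784 kip/in → adequate.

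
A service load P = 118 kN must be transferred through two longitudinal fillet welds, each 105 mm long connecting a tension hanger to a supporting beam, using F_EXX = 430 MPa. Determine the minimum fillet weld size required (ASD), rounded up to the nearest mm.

Total weld length L = 210 mm.
Required throat t_e = P × Ω / (0.6 F_EXX × L) = 118 × 2.0 / (0.6 × 430 × 210 × 10⁻³) = 4.356 mm.
Required leg w = t_e / 0.707 = 6.161 mm → use 7 mm.

w = 7 mm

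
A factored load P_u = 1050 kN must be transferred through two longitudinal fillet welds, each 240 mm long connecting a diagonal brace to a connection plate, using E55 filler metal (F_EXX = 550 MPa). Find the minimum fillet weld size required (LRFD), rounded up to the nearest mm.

Total weld length L = 480 mm.
Required throat t_e = P_u / (φ × 0.6 F_EXX × L) = 1050 / (0.75 × 0.6 × 550 × 480 × 10⁻³) = 8.838 mm.
Required leg w = t_e / 0.707 = 12.5 mm → use 13 mm.

w = 13 mm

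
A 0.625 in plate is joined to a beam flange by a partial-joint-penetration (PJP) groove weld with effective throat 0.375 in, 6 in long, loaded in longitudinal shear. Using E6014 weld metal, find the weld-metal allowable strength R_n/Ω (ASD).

R_n/Ω ≈ 40.5 kips

E60XX → F_EXX = 60 ksi.
Effective throat (given) t_e = 0.375 in.
A_we = 0.375 × 6 = 2.25 in².
F_nw = 0.6 F_EXX = 36 ksi.
R_n/Ω = (36 × 2.25) / 2.0 = 40.5 kips.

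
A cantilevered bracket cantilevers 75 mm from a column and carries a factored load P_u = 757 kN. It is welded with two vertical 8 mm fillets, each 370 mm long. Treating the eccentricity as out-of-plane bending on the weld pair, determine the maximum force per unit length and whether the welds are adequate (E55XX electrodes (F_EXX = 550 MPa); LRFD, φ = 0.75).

f_max ≈ 1610 N/mm; NOT adequate

L_w = 2 × 370 = 740 mm; section modulus (unit throat) S = 2 × L²/6 = 45630 mm².
Direct shear f_v = P/L_w = 757×10³/740 = 1023 N/mm.
Moment M = P × e = 757×10³ × 75 = 56775000 N·mm; bending f_b = M/S = 1244 N/mm.
f_max = √(f_v² + f_b²) = √(1023² + 1244²) = 1611 N/mm.
φr_n = 0.75 × 0.6 × 550 × (0.707 × 8) = 1400 N/mm → NOT adequate.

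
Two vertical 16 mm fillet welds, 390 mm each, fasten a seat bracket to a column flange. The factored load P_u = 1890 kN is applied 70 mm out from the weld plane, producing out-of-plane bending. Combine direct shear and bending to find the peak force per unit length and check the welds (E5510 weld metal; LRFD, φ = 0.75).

f_max ≈ 3560 N/mm; NOT adequate

E55XX → F_EXX = 550 MPa.
L_w = 2 × 390 = 780 mm; section modulus (unit throat) S = 2 × L²/6 = 50700 mm².
Direct shear f_v = P/L_w = 1890×10³/780 = 2423 N/mm.
Moment M = P × e = 1890×10³ × 70 = 132300000 N·mm; bending f_b = M/S = 2609 N/mm.
f_max = √(f_v² + f_b²) = √(2423² + 2609²) = 3561 N/mm.
φr_n = 0.75 × 0.6 × 550 × (0.707 × 16) = 2800 N/mm → NOT adequate.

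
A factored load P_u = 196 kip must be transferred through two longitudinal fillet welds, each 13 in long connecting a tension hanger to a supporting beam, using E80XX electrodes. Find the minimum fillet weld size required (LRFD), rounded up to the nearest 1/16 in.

w = 5/16 in

E80XX → F_EXX = 80 ksi.
Total weld length L = 26 in.
Required throat t_e = P_u / (φ × 0.6 F_EXX × L) = 196 / (0.75 × 0.6 × 80 × 26) = 0.2094 in.
Required leg w = t_e / 0.707 = 0.2962 in → use 5/16 in.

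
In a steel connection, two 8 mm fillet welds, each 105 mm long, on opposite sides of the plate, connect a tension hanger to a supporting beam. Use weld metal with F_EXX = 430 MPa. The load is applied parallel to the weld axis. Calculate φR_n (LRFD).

φR_n ≈ 230 kN

Effective throat t_e = 0.707 × 8 = 5.656 mm.
Total length L = 210 mm; A_we = 5.656 × 210 = 1188 mm².
F_nw = 0.6 F_EXX = 0.6 × 430 = 258 MPa.
φR_n = 0.75 × 258 × 1188 × 10⁻³ = 229.8 kN.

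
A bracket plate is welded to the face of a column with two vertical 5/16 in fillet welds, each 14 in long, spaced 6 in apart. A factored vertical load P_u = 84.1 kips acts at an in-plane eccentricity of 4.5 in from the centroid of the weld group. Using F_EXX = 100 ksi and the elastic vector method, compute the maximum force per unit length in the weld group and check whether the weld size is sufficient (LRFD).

f_max ≈ 5.93 kip/in; adequate

Total weld length L_w = 28 in. Treat welds as unit-width lines.
Polar moment about centroid: J = 2[d³/12 + d(b/2)²] = 2[14³/12 + 14×3²] = 709.3 in³.
Direct shear f_v = P/L_w = 84.1 / 28 = 3.004 kip/in (vertical).
Torsion M = P·e = 84.1 × 4.5 = 378.45 kip·in.
Critical point at (x, y) = (3, 7) from centroid. f_tx = M·y/J = 3.735 kip/in; f_ty = M·x/J = 1.601 kip/in.
Resultant f_max = √[f_tx² + (f_v + f_ty)²] = √[3.735² + (3.004 + 1.601)²] = 5.928 kip/in.
Capacity per unit length: φr_n = 0.75 × 0.6 × 100 × (0.707 × 0.3125) = 9.942 kip/in.
5.928 ≤ 9.942 → adequate.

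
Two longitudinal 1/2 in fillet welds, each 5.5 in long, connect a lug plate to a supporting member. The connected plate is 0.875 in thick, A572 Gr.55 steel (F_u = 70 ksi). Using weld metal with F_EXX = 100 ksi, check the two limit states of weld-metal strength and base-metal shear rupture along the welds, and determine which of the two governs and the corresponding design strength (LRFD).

φR_n ≈ 175 kip (weld metal governs)

t_e = 0.707 × 0.5 = 0.3535 in; L = 11 in.
Weld metal: φR_n = 0.75 × 0.6 × 100 × 0.3535 × 11 = 175 kip.
Base metal (shear rupture): φR_n = 0.75 × 0.6 × 70 × 0.875 × 11 = 303.2 kip.
Governing: weld metal.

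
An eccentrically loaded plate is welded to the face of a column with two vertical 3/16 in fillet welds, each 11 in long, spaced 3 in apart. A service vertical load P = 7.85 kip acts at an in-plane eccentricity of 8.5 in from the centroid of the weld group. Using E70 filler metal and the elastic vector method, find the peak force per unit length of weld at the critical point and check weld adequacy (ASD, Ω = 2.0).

f_max ≈ 1.53 kip/in; adequate

E70XX → F_EXX = 70 ksi.
Total weld length L_w = 22 in. Treat welds as unit-width lines.
Polar moment about centroid: J = 2[d³/12 + d(b/2)²] = 2[11³/12 + 11×1.5²] = 271.3 in³.
Direct shear f_v = P/L_w = 7.85 / 22 = 0.3568 kip/in (vertical).
Torsion M = P·e = 7.85 × 8.5 = 66.725 kip·in.
Critical point at (x, y) = (1.5, 5.5) from centroid. f_tx = M·y/J = 1.353 kip/in; f_ty = M·x/J = 0.3689 kip/in.
Resultant f_max = √[f_tx² + (f_v + f_ty)²] = √[1.353² + (0.3568 + 0.3689)²] = 1.535 kip/in.
Capacity per unit length: r_n/Ω = (1/2.0) × 0.6 × 70 × (0.707 × 0.1875) = 2.784 kip/in.
1.535 ≤ 2.784 → adequate.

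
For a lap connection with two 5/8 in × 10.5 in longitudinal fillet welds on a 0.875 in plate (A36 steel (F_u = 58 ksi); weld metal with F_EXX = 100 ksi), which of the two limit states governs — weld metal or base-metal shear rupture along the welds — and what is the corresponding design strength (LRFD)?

φR_n ≈ 418 kip (weld metal governs)

t_e = 0.707 × 0.625 = 0.4419 in; L = 21 in.
Weld metal: φR_n = 0.75 × 0.6 × 100 × 0.4419 × 21 = 417.6 kip.
Base metal (shear rupture): φR_n = 0.75 × 0.6 × 58 × 0.875 × 21 = 479.6 kip.
Governing: weld metal.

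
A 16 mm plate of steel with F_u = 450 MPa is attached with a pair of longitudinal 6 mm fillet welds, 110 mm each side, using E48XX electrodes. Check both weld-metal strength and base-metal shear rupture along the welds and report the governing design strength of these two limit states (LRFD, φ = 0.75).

φR_n ≈ 202 kN (weld metal governs)

E48XX → F_EXX = 480 MPa.
t_e = 0.707 × 6 = 4.242 mm; L = 220 mm.
Weld metal: φR_n = 0.75 × 0.6 × 480 × 4.242 × 220 × 10⁻³ = 201.6 kN.
Base metal (shear rupture): φR_n = 0.75 × 0.6 × 450 × 16 × 220 × 10⁻³ = 712.8 kN.
Governing: weld metal.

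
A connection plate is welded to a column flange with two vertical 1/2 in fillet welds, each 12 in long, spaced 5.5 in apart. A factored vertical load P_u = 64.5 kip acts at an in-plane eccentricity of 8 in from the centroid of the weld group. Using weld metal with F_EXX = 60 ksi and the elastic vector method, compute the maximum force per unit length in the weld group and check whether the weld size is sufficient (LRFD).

Total weld length L_w = 24 in. Treat welds as unit-width lines.
Polar moment about centroid: J = 2[d³/12 + d(b/2)²] = 2[12³/12 + 12×2.75²] = 469.5 in³.
Direct shear f_v = P/L_w = 64.5 / 24 = 2.688 kip/in (vertical).
Torsion M = P·e = 64.5 × 8 = 516 kip·in.
Critical point at (x, y) = (2.75, 6) from centroid. f_tx = M·y/J = 6.594 kip/in; f_ty = M·x/J = 3.022 kip/in.
Resultant f_max = √[f_tx² + (f_v + f_ty)²] = √[6.594² + (2.688 + 3.022)²] = 8.723 kip/in.
Capacity per unit length: φr_n = 0.75 × 0.6 × 60 × (0.707 × 0.5) = 9.544 kip/in.
8.723 ≤ 9.544 → adequate.

f_max ≈ 8.72 kip/in; adequate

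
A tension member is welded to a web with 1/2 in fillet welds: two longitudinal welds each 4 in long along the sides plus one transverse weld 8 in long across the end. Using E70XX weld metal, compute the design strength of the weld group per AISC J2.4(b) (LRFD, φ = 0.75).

E70XX → F_EXX = 70 ksi.
t_e = 0.707 × 0.5 = 0.3535 in.
R_nwl = 0.6 × 70 × 0.3535 × 8 = 118.8 kips (longitudinal, 2 welds).
R_nwt = 0.6 × 70 × 0.3535 × 8 = 118.8 kips (transverse, base value).
(i) R_nwl + R_nwt = 237.6 kips; (ii) 0.85 R_nwl + 1.5 R_nwt = 279.1 kips.
R_n = max = 279.1 kips [governs: (ii)]; φR_n = 209.3 kips.

φR_n ≈ 209 kips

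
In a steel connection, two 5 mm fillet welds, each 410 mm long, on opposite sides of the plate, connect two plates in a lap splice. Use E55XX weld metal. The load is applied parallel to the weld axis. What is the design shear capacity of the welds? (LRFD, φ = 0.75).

φR_n ≈ 717 kN

E55XX → F_EXX = 550 MPa.
Effective throat t_e = 0.707 × 5 = 3.535 mm.
Total length L = 820 mm; A_we = 3.535 × 820 = 2899 mm².
F_nw = 0.6 F_EXX = 0.6 × 550 = 330 MPa.
φR_n = 0.75 × 330 × 2899 × 10⁻³ = 717.4 kN.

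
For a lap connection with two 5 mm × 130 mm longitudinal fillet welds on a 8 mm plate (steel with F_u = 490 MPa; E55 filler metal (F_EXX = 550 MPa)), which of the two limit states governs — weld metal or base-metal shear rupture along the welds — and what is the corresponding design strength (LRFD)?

t_e = 0.707 × 5 = 3.535 mm; L = 260 mm.
Weld metal: φR_n = 0.75 × 0.6 × 550 × 3.535 × 260 × 10⁻³ = 227.5 kN.
Base metal (shear rupture): φR_n = 0.75 × 0.6 × 490 × 8 × 260 × 10⁻³ = 458.6 kN.
Governing: weld metal.

φR_n ≈ 227 kN (weld metal governs)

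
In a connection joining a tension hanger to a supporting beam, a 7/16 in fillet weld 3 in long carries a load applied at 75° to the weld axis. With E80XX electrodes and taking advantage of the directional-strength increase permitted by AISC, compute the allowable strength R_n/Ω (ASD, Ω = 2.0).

E80XX → F_EXX = 80 ksi.
t_e = 0.707 × 0.4375 = 0.3093 in; A_we = 0.3093 × 3 = 0.9279 in².
Directional factor: 1.0 + 0.5 sin^1.5(75°) = 1.475.
F_nw = 0.6 × 80 × 1.475 = 70.78 ksi.
R_n/Ω = (70.78 × 0.9279) / 2.0 = 32.84 kip.

R_n/Ω ≈ 32.8 kip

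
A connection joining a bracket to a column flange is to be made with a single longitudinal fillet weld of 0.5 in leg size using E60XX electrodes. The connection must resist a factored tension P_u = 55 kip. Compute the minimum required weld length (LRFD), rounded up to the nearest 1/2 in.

E60XX → F_EXX = 60 ksi.
Throat t_e = 0.707 × 0.5 = 0.3535 in.
φr_n = 0.75 × 0.6 × 60 × 0.3535 = 9.544 kip/in.
L_req = P_u / φr_n = 55 / 9.544 = 5.762 in total.
Round up → use L = 6 in.

L = 6 in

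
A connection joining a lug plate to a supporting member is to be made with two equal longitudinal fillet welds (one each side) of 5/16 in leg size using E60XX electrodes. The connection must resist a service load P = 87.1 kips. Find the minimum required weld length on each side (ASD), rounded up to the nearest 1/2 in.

E60XX → F_EXX = 60 ksi.
Throat t_e = 0.707 × 0.3125 = 0.2209 in.
r_n/Ω = (0.6 × 60 × 0.2209) / 2.0 = 3.977 kip/in.
L_req = P / (r_n/Ω) = 87.1 / 3.977 = 21.9 in total.
Per side: 21.9 / 2 = 10.95 in.
Round up → use L = 11 in on each side.

L = 11 in on each side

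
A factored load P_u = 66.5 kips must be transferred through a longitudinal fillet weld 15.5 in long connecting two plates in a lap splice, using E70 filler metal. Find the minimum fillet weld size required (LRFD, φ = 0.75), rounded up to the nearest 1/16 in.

E70XX → F_EXX = 70 ksi.
Total weld length L = 15.5 in.
Required throat t_e = P_u / (φ × 0.6 F_EXX × L) = 66.5 / (0.75 × 0.6 × 70 × 15.5) = 0.1362 in.
Required leg w = t_e / 0.707 = 0.1926 in → use 1/4 in.

w = 1/4 in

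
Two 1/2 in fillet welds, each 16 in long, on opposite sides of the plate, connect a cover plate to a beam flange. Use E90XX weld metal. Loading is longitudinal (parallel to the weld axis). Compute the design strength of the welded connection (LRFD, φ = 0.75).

E90XX → F_EXX = 90 ksi.
Effective throat t_e = 0.707 × 0.5 = 0.3535 in.
Total length L = 32 in; A_we = 0.3535 × 32 = 11.31 in².
F_nw = 0.6 F_EXX = 0.6 × 90 = 54 ksi.
φR_n = 0.75 × 54 × 11.31 = 458.1 kip.

φR_n ≈ 458 kip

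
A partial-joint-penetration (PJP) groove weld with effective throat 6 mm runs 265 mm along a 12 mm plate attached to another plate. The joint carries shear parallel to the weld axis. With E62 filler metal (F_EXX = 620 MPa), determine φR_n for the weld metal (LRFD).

Effective throat (given) t_e = 6 mm.
A_we = 6 × 265 = 1590 mm².
F_nw = 0.6 F_EXX = 372 MPa.
φR_n = 0.75 × 372 × 1590 × 10⁻³ = 443.6 kN.

φR_n ≈ 444 kN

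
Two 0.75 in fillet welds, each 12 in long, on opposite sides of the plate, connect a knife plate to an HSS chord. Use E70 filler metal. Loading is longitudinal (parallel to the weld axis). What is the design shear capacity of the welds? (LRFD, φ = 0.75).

φR_n ≈ 401 kips

E70XX → F_EXX = 70 ksi.
Effective throat t_e = 0.707 × 0.75 = 0.5302 in.
Total length L = 24 in; A_we = 0.5302 × 24 = 12.73 in².
F_nw = 0.6 F_EXX = 0.6 × 70 = 42 ksi.
φR_n = 0.75 × 42 × 12.73 = 400.9 kips.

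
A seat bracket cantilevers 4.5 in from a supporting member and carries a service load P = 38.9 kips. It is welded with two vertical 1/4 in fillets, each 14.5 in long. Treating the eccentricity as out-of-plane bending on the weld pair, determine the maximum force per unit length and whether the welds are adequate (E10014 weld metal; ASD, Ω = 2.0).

E100XX → F_EXX = 100 ksi.
L_w = 2 × 14.5 = 29 in; section modulus (unit throat) S = 2 × L²/6 = 70.08 in².
Direct shear f_v = P/L_w = 38.9/29 = 1.341 kip/in.
Moment M = P × e = 38.9 × 4.5 = 175.05 kip·in; bending f_b = M/S = 2.498 kip/in.
f_max = √(f_v² + f_b²) = √(1.341² + 2.498²) = 2.835 kip/in.
r_n/Ω = (1/2.0) × 0.6 × 100 × (0.707 × 0.25) = 5.302 kip/in → adequate.

f_max ≈ 2.84 kip/in; adequate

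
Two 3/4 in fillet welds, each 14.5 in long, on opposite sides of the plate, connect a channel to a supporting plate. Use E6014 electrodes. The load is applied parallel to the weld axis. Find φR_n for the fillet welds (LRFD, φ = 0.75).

φR_n ≈ 415 kip

E60XX → F_EXX = 60 ksi.
Effective throat t_e = 0.707 × 0.75 = 0.5302 in.
Total length L = 29 in; A_we = 0.5302 × 29 = 15.38 in².
F_nw = 0.6 F_EXX = 0.6 × 60 = 36 ksi.
φR_n = 0.75 × 36 × 15.38 = 415.2 kip.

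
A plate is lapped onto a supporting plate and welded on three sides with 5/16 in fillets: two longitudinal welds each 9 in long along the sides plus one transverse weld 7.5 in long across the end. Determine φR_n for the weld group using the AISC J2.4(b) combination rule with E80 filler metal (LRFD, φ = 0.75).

φR_n ≈ 211 kips

E80XX → F_EXX = 80 ksi.
t_e = 0.707 × 0.3125 = 0.2209 in.
R_nwl = 0.6 × 80 × 0.2209 × 18 = 190.9 kips (longitudinal, 2 welds).
R_nwt = 0.6 × 80 × 0.2209 × 7.5 = 79.54 kips (transverse, base value).
(i) R_nwl + R_nwt = 270.4 kips; (ii) 0.85 R_nwl + 1.5 R_nwt = 281.6 kips.
R_n = max = 281.6 kips [governs: (ii)]; φR_n = 211.2 kips.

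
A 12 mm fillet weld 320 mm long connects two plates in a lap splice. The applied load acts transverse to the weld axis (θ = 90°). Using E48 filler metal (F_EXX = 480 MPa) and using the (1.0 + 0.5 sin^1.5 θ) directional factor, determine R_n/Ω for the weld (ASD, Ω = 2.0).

t_e = 0.707 × 12 = 8.484 mm; A_we = 8.484 × 320 = 2715 mm².
Directional factor: 1.0 + 0.5 sin^1.5(90°) = 1.5.
F_nw = 0.6 × 480 × 1.5 = 432 MPa.
R_n/Ω = (432 × 2715) / 2.0 × 10⁻³ = 586.4 kN.

R_n/Ω ≈ 586 kN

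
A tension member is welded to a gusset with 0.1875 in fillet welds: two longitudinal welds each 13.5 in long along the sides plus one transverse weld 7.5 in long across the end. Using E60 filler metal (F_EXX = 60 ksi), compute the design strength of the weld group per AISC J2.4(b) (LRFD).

t_e = 0.707 × 0.1875 = 0.1326 in.
R_nwl = 0.6 × 60 × 0.1326 × 27 = 128.9 kips (longitudinal, 2 welds).
R_nwt = 0.6 × 60 × 0.1326 × 7.5 = 35.79 kips (transverse, base value).
(i) R_nwl + R_nwt = 164.6 kips; (ii) 0.85 R_nwl + 1.5 R_nwt = 163.2 kips.
R_n = max = 164.6 kips [governs: (i)]; φR_n = 123.5 kips.

φR_n ≈ 123 kips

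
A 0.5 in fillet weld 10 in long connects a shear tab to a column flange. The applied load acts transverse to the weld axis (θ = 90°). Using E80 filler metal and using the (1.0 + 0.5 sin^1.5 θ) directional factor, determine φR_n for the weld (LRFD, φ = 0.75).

φR_n ≈ 191 kips

E80XX → F_EXX = 80 ksi.
t_e = 0.707 × 0.5 = 0.3535 in; A_we = 0.3535 × 10 = 3.535 in².
Directional factor: 1.0 + 0.5 sin^1.5(90°) = 1.5.
F_nw = 0.6 × 80 × 1.5 = 72 ksi.
φR_n = 0.75 × 72 × 3.535 = 190.9 kips.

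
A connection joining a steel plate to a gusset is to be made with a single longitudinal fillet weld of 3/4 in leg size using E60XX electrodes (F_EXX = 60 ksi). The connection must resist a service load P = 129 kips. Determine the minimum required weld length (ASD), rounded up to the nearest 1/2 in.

Throat t_e = 0.707 × 0.75 = 0.5302 in.
r_n/Ω = (0.6 × 60 × 0.5302) / 2.0 = 9.544 kip/in.
L_req = P / (r_n/Ω) = 129 / 9.544 = 13.52 in total.
Round up → use L = 14 in.

L = 14 in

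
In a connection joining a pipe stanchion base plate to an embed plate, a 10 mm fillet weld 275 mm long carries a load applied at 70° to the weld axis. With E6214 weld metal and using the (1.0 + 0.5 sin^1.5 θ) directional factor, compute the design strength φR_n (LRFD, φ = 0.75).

E62XX → F_EXX = 620 MPa.
t_e = 0.707 × 10 = 7.07 mm; A_we = 7.07 × 275 = 1944 mm².
Directional factor: 1.0 + 0.5 sin^1.5(70°) = 1.455.
F_nw = 0.6 × 620 × 1.455 = 541.4 MPa.
φR_n = 0.75 × 541.4 × 1944 × 10⁻³ = 789.5 kN.

φR_n ≈ 790 kN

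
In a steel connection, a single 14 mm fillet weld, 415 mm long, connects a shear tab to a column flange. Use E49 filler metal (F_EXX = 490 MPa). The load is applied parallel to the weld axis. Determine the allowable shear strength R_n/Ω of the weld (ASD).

R_n/Ω ≈ 604 kN

Effective throat t_e = 0.707 × 14 = 9.898 mm.
Total length L = 415 mm; A_we = 9.898 × 415 = 4108 mm².
F_nw = 0.6 F_EXX = 0.6 × 490 = 294 MPa.
R_n = 294 × 4108 × 10⁻³ = 1208 kN; R_n/Ω = 1208/2.0 = 603.8 kN.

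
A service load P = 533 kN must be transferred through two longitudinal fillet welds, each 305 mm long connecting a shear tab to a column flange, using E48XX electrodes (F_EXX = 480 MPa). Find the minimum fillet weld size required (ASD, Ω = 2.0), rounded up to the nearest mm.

Total weld length L = 610 mm.
Required throat t_e = P × Ω / (0.6 F_EXX × L) = 533 × 2.0 / (0.6 × 480 × 610 × 10⁻³) = 6.068 mm.
Required leg w = t_e / 0.707 = 8.583 mm → use 9 mm.

w = 9 mm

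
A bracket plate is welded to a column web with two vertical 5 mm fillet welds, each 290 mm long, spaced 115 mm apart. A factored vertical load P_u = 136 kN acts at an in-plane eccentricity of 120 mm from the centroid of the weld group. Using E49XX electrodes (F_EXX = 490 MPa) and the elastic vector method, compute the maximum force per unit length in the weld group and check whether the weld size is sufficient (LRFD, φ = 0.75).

Total weld length L_w = 580 mm. Treat welds as unit-width lines.
Polar moment about centroid: J = 2[d³/12 + d(b/2)²] = 2[290³/12 + 290×57.5²] = 5982000 mm³.
Direct shear f_v = P/L_w = 136×10³ / 580 = 234.5 N/mm (vertical).
Torsion M = P·e = 136×10³ × 120 = 16320000 N·mm.
Critical point at (x, y) = (57.5, 145) from centroid. f_tx = M·y/J = 395.6 N/mm; f_ty = M·x/J = 156.9 N/mm.
Resultant f_max = √[f_tx² + (f_v + f_ty)²] = √[395.6² + (234.5 + 156.9)²] = 556.4 N/mm.
Capacity per unit length: φr_n = 0.75 × 0.6 × 490 × (0.707 × 5) = 779.5 N/mm.
556.4 ≤ 779.5 → adequate.

f_max ≈ 556 N/mm; adequate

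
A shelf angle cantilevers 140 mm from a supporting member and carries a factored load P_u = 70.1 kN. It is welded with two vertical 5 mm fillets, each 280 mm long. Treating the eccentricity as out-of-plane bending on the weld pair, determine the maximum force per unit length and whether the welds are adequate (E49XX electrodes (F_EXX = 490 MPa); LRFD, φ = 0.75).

f_max ≈ 396 N/mm; adequate

L_w = 2 × 280 = 560 mm; section modulus (unit throat) S = 2 × L²/6 = 26130 mm².
Direct shear f_v = P/L_w = 70.1×10³/560 = 125.2 N/mm.
Moment M = P × e = 70.1×10³ × 140 = 9814000 N·mm; bending f_b = M/S = 375.5 N/mm.
f_max = √(f_v² + f_b²) = √(125.2² + 375.5²) = 395.8 N/mm.
φr_n = 0.75 × 0.6 × 490 × (0.707 × 5) = 779.5 N/mm → adequate.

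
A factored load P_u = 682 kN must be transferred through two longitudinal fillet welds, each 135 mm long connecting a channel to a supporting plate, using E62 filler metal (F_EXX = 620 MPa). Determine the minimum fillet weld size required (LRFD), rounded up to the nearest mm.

w = 13 mm

Total weld length L = 270 mm.
Required throat t_e = P_u / (φ × 0.6 F_EXX × L) = 682 / (0.75 × 0.6 × 620 × 270 × 10⁻³) = 9.053 mm.
Required leg w = t_e / 0.707 = 12.81 mm → use 13 mm.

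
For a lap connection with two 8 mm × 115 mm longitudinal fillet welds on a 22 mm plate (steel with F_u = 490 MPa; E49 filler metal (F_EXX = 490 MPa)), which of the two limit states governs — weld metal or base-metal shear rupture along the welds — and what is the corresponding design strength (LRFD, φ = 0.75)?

φR_n ≈ 287 kN (weld metal governs)

t_e = 0.707 × 8 = 5.656 mm; L = 230 mm.
Weld metal: φR_n = 0.75 × 0.6 × 490 × 5.656 × 230 × 10⁻³ = 286.8 kN.
Base metal (shear rupture): φR_n = 0.75 × 0.6 × 490 × 22 × 230 × 10⁻³ = 1116 kN.
Governing: weld metal.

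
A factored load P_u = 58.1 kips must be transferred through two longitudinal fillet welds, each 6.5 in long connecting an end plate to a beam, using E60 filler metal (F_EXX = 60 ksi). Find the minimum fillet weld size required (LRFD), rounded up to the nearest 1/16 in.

Total weld length L = 13 in.
Required throat t_e = P_u / (φ × 0.6 F_EXX × L) = 58.1 / (0.75 × 0.6 × 60 × 13) = 0.1655 in.
Required leg w = t_e / 0.707 = 0.2341 in → use 1/4 in.

w = 1/4 in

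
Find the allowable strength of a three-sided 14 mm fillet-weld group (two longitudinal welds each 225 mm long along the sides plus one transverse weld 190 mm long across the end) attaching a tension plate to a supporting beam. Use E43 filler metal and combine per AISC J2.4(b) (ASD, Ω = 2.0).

E43XX → F_EXX = 430 MPa.
t_e = 0.707 × 14 = 9.898 mm.
R_nwl = 0.6 × 430 × 9.898 × 450 × 10⁻³ = 1149 kN (longitudinal, 2 welds).
R_nwt = 0.6 × 430 × 9.898 × 190 × 10⁻³ = 485.2 kN (transverse, base value).
(i) R_nwl + R_nwt = 1634 kN; (ii) 0.85 R_nwl + 1.5 R_nwt = 1705 kN.
R_n = max = 1705 kN [governs: (ii)]; R_n/Ω = 852.3 kN.

R_n/Ω ≈ 852 kN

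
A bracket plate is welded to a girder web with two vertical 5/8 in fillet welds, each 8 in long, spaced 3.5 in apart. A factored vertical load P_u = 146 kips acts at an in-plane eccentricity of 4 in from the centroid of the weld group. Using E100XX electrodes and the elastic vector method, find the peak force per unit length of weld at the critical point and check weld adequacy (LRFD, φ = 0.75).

f_max ≈ 24.1 kip/in; NOT adequate

E100XX → F_EXX = 100 ksi.
Total weld length L_w = 16 in. Treat welds as unit-width lines.
Polar moment about centroid: J = 2[d³/12 + d(b/2)²] = 2[8³/12 + 8×1.75²] = 134.3 in³.
Direct shear f_v = P/L_w = 146 / 16 = 9.125 kip/in (vertical).
Torsion M = P·e = 146 × 4 = 584 kip·in.
Critical point at (x, y) = (1.75, 4) from centroid. f_tx = M·y/J = 17.39 kip/in; f_ty = M·x/J = 7.608 kip/in.
Resultant f_max = √[f_tx² + (f_v + f_ty)²] = √[17.39² + (9.125 + 7.608)²] = 24.13 kip/in.
Capacity per unit length: φr_n = 0.75 × 0.6 × 100 × (0.707 × 0.625) = 19.88 kip/in.
24.13 > 19.88 → NOT adequate.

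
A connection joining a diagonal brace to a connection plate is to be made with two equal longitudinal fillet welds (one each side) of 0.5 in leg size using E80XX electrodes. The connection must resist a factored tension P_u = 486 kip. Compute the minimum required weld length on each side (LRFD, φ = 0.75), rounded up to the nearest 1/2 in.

E80XX → F_EXX = 80 ksi.
Throat t_e = 0.707 × 0.5 = 0.3535 in.
φr_n = 0.75 × 0.6 × 80 × 0.3535 = 12.73 kip/in.
L_req = P_u / φr_n = 486 / 12.73 = 38.19 in total.
Per side: 38.19 / 2 = 19.09 in.
Round up → use L = 19.5 in on each side.

L = 19.5 in on each side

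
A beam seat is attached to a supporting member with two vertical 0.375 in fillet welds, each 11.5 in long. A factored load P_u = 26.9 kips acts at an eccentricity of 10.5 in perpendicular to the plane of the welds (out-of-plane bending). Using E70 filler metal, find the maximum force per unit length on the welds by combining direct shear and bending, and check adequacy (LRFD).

E70XX → F_EXX = 70 ksi.
L_w = 2 × 11.5 = 23 in; section modulus (unit throat) S = 2 × L²/6 = 44.08 in².
Direct shear f_v = P/L_w = 26.9/23 = 1.17 kip/in.
Moment M = P × e = 26.9 × 10.5 = 282.45 kip·in; bending f_b = M/S = 6.407 kip/in.
f_max = √(f_v² + f_b²) = √(1.17² + 6.407²) = 6.513 kip/in.
φr_n = 0.75 × 0.6 × 70 × (0.707 × 0.375) = 8.351 kip/in → adequate.

f_max ≈ 6.51 kip/in; adequate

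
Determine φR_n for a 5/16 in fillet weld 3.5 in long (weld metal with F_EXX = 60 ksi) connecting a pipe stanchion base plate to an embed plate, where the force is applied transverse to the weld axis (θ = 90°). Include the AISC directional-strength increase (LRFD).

φR_n ≈ 31.3 kip

t_e = 0.707 × 0.3125 = 0.2209 in; A_we = 0.2209 × 3.5 = 0.7733 in².
Directional factor: 1.0 + 0.5 sin^1.5(90°) = 1.5.
F_nw = 0.6 × 60 × 1.5 = 54 ksi.
φR_n = 0.75 × 54 × 0.7733 = 31.32 kip.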